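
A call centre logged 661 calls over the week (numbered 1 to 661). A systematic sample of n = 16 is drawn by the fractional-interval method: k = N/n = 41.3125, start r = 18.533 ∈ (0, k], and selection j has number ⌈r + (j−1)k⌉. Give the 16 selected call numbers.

j=1: r + 0k = 18.533 → ⌈·⌉ = 19
j=2: r + 1k = 59.8455 → ⌈·⌉ = 60
j=3: r + 2k = 101.158 → ⌈·⌉ = 102
j=4: r + 3k = 142.4705 → ⌈·⌉ = 143
j=5: r + 4k = 183.783 → ⌈·⌉ = 184
j=6: r + 5k = 225.0955 → ⌈·⌉ = 226
j=7: r + 6k = 266.408 → ⌈·⌉ = 267
j=8: r + 7k = 307.7205 → ⌈·⌉ = 308
j=9: r + 8k = 349.033 → ⌈·⌉ = 350
j=10: r + 9k = 390.3455 → ⌈·⌉ = 391
j=11: r + 10k = 431.658 → ⌈·⌉ = 432
j=12: r + 11k = 472.9705 → ⌈·⌉ = 473
j=13: r + 12k = 514.283 → ⌈·⌉ = 515
j=14: r + 13k = 555.5955 → ⌈·⌉ = 556
j=15: r + 14k = 596.908 → ⌈·⌉ = 597
j=16: r + 15k = 638.2205 → ⌈·⌉ = 639

19, 60, 102, 143, 184, 226, 267, 308, 350, 391, 432, 473, 515, 556, 597, 639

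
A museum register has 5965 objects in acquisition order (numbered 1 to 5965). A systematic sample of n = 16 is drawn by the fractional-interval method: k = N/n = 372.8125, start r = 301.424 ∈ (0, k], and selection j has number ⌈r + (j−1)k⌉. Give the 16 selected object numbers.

j=1: r + 0k = 301.424 → ⌈·⌉ = 302
j=2: r + 1k = 674.2365 → ⌈·⌉ = 675
j=3: r + 2k = 1047.049 → ⌈·⌉ = 1048
j=4: r + 3k = 1419.8615 → ⌈·⌉ = 1420
j=5: r + 4k = 1792.674 → ⌈·⌉ = 1793
j=6: r + 5k = 2165.4865 → ⌈·⌉ = 2166
j=7: r + 6k = 2538.299 → ⌈·⌉ = 2539
j=8: r + 7k = 2911.1115 → ⌈·⌉ = 2912
j=9: r + 8k = 3283.924 → ⌈·⌉ = 3284
j=10: r + 9k = 3656.7365 → ⌈·⌉ = 3657
j=11: r + 10k = 4029.549 → ⌈·⌉ = 4030
j=12: r + 11k = 4402.3615 → ⌈·⌉ = 4403
j=13: r + 12k = 4775.174 → ⌈·⌉ = 4776
j=14: r + 13k = 5147.9865 → ⌈·⌉ = 5148
j=15: r + 14k = 5520.799 → ⌈·⌉ = 5521
j=16: r + 15k = 5893.6115 → ⌈·⌉ = 5894

302, 675, 1048, 1420, 1793, 2166, 2539, 2912, 3284, 3657, 4030, 4403, 4776, 5148, 5521, 5894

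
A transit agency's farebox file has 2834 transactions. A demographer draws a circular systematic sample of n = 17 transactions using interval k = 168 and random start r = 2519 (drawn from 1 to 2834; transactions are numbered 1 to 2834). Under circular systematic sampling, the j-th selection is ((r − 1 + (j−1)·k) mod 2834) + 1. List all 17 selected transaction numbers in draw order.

2519, 2687, 21, 189, 357, 525, 693, 861, 1029, 1197, 1365, 1533, 1701, 1869, 2037, 2205, 2373

Selection 1: 2519
Selection 2: 2519 + 168 = 2687
Selection 3: 2687 + 168 = 2855 → 2855 − 2834 = 21
Selection 4: 21 + 168 = 189
Selection 5: 189 + 168 = 357
Selection 6: 357 + 168 = 525
Selection 7: 525 + 168 = 693
Selection 8: 693 + 168 = 861
Selection 9: 861 + 168 = 1029
Selection 10: 1029 + 168 = 1197
Selection 11: 1197 + 168 = 1365
Selection 12: 1365 + 168 = 1533
Selection 13: 1533 + 168 = 1701
Selection 14: 1701 + 168 = 1869
Selection 15: 1869 + 168 = 2037
Selection 16: 2037 + 168 = 2205
Selection 17: 2205 + 168 = 2373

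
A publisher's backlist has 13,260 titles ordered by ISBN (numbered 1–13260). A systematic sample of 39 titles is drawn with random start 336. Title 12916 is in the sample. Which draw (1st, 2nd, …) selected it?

38

k = 13260/39 = 340
position = (12916 − 336)/340 + 1 = 12580/340 + 1 = 37 + 1 = 38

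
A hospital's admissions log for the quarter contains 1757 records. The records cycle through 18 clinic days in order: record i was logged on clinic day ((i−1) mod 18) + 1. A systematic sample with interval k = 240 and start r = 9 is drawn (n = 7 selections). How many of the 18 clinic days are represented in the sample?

3

Consecutive selections differ by k = 240, so their clinic day numbers differ by 240 mod 18 = 6.
gcd(240, 18) = 6, so the sample visits 18/6 = 3 distinct residues mod 18.
Start 9 is clinic day 9; the clinic days hit are 3, 9, 15.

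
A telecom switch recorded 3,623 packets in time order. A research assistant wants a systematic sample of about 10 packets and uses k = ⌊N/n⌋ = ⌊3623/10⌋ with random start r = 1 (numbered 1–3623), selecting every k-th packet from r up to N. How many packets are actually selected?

k = ⌊3623/10⌋ = 362
Achieved size = ⌊(3623 − 1)/362⌋ + 1 = ⌊3622/362⌋ + 1 = 10 + 1 = 11
(last selection: 1 + 10×362 = 3621 ≤ 3623; next would be 3983 > 3623)

11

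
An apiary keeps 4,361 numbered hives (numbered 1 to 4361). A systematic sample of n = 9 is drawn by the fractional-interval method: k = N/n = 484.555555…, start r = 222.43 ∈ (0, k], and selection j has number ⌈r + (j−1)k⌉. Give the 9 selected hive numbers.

223, 707, 1192, 1677, 2161, 2646, 3130, 3615, 4099

j=1: r + 0k = 222.43 → ⌈·⌉ = 223
j=2: r + 1k = 706.985555… → ⌈·⌉ = 707
j=3: r + 2k = 1191.541111… → ⌈·⌉ = 1192
j=4: r + 3k = 1676.096666… → ⌈·⌉ = 1677
j=5: r + 4k = 2160.652222… → ⌈·⌉ = 2161
j=6: r + 5k = 2645.207777… → ⌈·⌉ = 2646
j=7: r + 6k = 3129.763333… → ⌈·⌉ = 3130
j=8: r + 7k = 3614.318888… → ⌈·⌉ = 3615
j=9: r + 8k = 4098.874444… → ⌈·⌉ = 4099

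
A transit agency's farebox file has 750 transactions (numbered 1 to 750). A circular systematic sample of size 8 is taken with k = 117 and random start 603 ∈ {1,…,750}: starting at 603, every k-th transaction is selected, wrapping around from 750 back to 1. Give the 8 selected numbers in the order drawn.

Selection 1: 603
Selection 2: 603 + 117 = 720
Selection 3: 720 + 117 = 837 → 837 − 750 = 87
Selection 4: 87 + 117 = 204
Selection 5: 204 + 117 = 321
Selection 6: 321 + 117 = 438
Selection 7: 438 + 117 = 555
Selection 8: 555 + 117 = 672

603, 720, 87, 204, 321, 438, 555, 672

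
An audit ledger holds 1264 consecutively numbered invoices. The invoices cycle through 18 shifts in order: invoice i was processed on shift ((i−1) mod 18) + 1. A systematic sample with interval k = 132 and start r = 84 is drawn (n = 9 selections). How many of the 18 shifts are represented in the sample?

Consecutive selections differ by k = 132, so their shift numbers differ by 132 mod 18 = 6.
gcd(132, 18) = 6, so the sample visits 18/6 = 3 distinct residues mod 18.
Start 84 is shift 12; the shifts hit are 6, 12, 18.

3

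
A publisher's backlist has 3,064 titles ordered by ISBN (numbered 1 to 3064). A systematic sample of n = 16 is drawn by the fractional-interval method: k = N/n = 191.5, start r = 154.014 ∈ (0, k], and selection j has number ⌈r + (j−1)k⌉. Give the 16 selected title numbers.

155, 346, 538, 729, 921, 1112, 1304, 1495, 1687, 1878, 2070, 2261, 2453, 2644, 2836, 3027

j=1: r + 0k = 154.014 → ⌈·⌉ = 155
j=2: r + 1k = 345.514 → ⌈·⌉ = 346
j=3: r + 2k = 537.014 → ⌈·⌉ = 538
j=4: r + 3k = 728.514 → ⌈·⌉ = 729
j=5: r + 4k = 920.014 → ⌈·⌉ = 921
j=6: r + 5k = 1111.514 → ⌈·⌉ = 1112
j=7: r + 6k = 1303.014 → ⌈·⌉ = 1304
j=8: r + 7k = 1494.514 → ⌈·⌉ = 1495
j=9: r + 8k = 1686.014 → ⌈·⌉ = 1687
j=10: r + 9k = 1877.514 → ⌈·⌉ = 1878
j=11: r + 10k = 2069.014 → ⌈·⌉ = 2070
j=12: r + 11k = 2260.514 → ⌈·⌉ = 2261
j=13: r + 12k = 2452.014 → ⌈·⌉ = 2453
j=14: r + 13k = 2643.514 → ⌈·⌉ = 2644
j=15: r + 14k = 2835.014 → ⌈·⌉ = 2836
j=16: r + 15k = 3026.514 → ⌈·⌉ = 3027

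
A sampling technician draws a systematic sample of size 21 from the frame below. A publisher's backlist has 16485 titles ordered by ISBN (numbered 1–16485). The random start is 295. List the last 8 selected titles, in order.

10500, 11285, 12070, 12855, 13640, 14425, 15210, 15995

k = N/n = 16485/21 = 785
14th selection = 295 + 13×785 = 10500
15th: 10500 + 785 = 11285
16th: 11285 + 785 = 12070
17th: 12070 + 785 = 12855
18th: 12855 + 785 = 13640
19th: 13640 + 785 = 14425
20th: 14425 + 785 = 15210
21st: 15210 + 785 = 15995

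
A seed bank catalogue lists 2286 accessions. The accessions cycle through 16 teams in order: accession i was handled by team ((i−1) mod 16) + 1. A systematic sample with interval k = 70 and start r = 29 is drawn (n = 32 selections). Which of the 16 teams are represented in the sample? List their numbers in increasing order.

1, 3, 5, 7, 9, 11, 13, 15

Consecutive selections differ by k = 70, so their team numbers differ by 70 mod 16 = 6.
gcd(70, 16) = 2, so the sample visits 16/2 = 8 distinct residues mod 16.
Start 29 is team 13; the teams hit are 1, 3, 5, 7, 9, 11, 13, 15.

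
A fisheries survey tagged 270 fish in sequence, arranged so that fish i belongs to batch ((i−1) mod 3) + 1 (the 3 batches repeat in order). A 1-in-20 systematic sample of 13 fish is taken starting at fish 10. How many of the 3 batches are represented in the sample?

3

Consecutive selections differ by k = 20, so their batch numbers differ by 20 mod 3 = 2.
gcd(20, 3) = 1, so the sample visits 3/1 = 3 distinct residues mod 3.
Start 10 is batch 1; the batches hit are 1, 2, 3.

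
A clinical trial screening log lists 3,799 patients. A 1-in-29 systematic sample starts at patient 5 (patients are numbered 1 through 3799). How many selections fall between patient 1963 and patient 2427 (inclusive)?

k = 29
First selection ≥ 1963: 5 + ⌈(1963−5)/29⌉·29 = 5 + 68×29 = 1977
Last selection ≤ 2427: 5 + ⌊(2427−5)/29⌋·29 = 5 + 83×29 = 2412
Count = 83 − 68 + 1 = 16

16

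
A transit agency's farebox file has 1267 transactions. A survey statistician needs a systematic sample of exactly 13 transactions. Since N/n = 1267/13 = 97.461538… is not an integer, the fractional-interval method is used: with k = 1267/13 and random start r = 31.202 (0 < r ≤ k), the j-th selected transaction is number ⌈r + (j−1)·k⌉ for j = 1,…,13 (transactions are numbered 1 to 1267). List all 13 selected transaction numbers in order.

j=1: r + 0k = 31.202 → ⌈·⌉ = 32
j=2: r + 1k = 128.663538… → ⌈·⌉ = 129
j=3: r + 2k = 226.125076… → ⌈·⌉ = 227
j=4: r + 3k = 323.586615… → ⌈·⌉ = 324
j=5: r + 4k = 421.048153… → ⌈·⌉ = 422
j=6: r + 5k = 518.509692… → ⌈·⌉ = 519
j=7: r + 6k = 615.971230… → ⌈·⌉ = 616
j=8: r + 7k = 713.432769… → ⌈·⌉ = 714
j=9: r + 8k = 810.894307… → ⌈·⌉ = 811
j=10: r + 9k = 908.355846… → ⌈·⌉ = 909
j=11: r + 10k = 1005.817384… → ⌈·⌉ = 1006
j=12: r + 11k = 1103.278923… → ⌈·⌉ = 1104
j=13: r + 12k = 1200.740461… → ⌈·⌉ = 1201

32, 129, 227, 324, 422, 519, 616, 714, 811, 909, 1006, 1104, 1201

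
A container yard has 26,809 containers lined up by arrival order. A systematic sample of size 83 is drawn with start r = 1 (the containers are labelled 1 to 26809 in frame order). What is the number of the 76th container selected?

k = 26809/83 = 323
76th selection = r + (76−1)·k = 1 + 75×323 = 1 + 24225 = 24226

24226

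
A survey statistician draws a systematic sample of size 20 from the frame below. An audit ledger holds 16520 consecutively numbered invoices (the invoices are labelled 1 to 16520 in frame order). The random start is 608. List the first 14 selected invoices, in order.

k = N/n = 16520/20 = 826
invoice 1: 608
invoice 2: 608 + 826 = 1434
invoice 3: 1434 + 826 = 2260
invoice 4: 2260 + 826 = 3086
invoice 5: 3086 + 826 = 3912
invoice 6: 3912 + 826 = 4738
invoice 7: 4738 + 826 = 5564
invoice 8: 5564 + 826 = 6390
invoice 9: 6390 + 826 = 7216
invoice 10: 7216 + 826 = 8042
invoice 11: 8042 + 826 = 8868
invoice 12: 8868 + 826 = 9694
invoice 13: 9694 + 826 = 10520
invoice 14: 10520 + 826 = 11346

608, 1434, 2260, 3086, 3912, 4738, 5564, 6390, 7216, 8042, 8868, 9694, 10520, 11346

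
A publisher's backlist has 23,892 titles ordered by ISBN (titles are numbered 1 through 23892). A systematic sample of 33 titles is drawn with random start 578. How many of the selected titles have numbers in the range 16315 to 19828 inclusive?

k = 23892/33 = 724
First selection ≥ 16315: 578 + ⌈(16315−578)/724⌉·724 = 578 + 22×724 = 16506
Last selection ≤ 19828: 578 + ⌊(19828−578)/724⌋·724 = 578 + 26×724 = 19402
Count = 26 − 22 + 1 = 5

5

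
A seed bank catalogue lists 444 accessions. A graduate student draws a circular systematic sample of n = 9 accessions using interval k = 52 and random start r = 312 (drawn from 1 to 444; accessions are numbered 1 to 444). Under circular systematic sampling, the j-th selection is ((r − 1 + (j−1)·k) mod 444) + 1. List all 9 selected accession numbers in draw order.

Selection 1: 312
Selection 2: 312 + 52 = 364
Selection 3: 364 + 52 = 416
Selection 4: 416 + 52 = 468 → 468 − 444 = 24
Selection 5: 24 + 52 = 76
Selection 6: 76 + 52 = 128
Selection 7: 128 + 52 = 180
Selection 8: 180 + 52 = 232
Selection 9: 232 + 52 = 284

312, 364, 416, 24, 76, 128, 180, 232, 284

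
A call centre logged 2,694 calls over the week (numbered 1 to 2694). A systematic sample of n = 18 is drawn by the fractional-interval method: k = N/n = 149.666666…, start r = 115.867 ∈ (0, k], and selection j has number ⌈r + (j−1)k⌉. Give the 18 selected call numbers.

j=1: r + 0k = 115.867 → ⌈·⌉ = 116
j=2: r + 1k = 265.533666… → ⌈·⌉ = 266
j=3: r + 2k = 415.200333… → ⌈·⌉ = 416
j=4: r + 3k = 564.867 → ⌈·⌉ = 565
j=5: r + 4k = 714.533666… → ⌈·⌉ = 715
j=6: r + 5k = 864.200333… → ⌈·⌉ = 865
j=7: r + 6k = 1013.867 → ⌈·⌉ = 1014
j=8: r + 7k = 1163.533666… → ⌈·⌉ = 1164
j=9: r + 8k = 1313.200333… → ⌈·⌉ = 1314
j=10: r + 9k = 1462.867 → ⌈·⌉ = 1463
j=11: r + 10k = 1612.533666… → ⌈·⌉ = 1613
j=12: r + 11k = 1762.200333… → ⌈·⌉ = 1763
j=13: r + 12k = 1911.867 → ⌈·⌉ = 1912
j=14: r + 13k = 2061.533666… → ⌈·⌉ = 2062
j=15: r + 14k = 2211.200333… → ⌈·⌉ = 2212
j=16: r + 15k = 2360.867 → ⌈·⌉ = 2361
j=17: r + 16k = 2510.533666… → ⌈·⌉ = 2511
j=18: r + 17k = 2660.200333… → ⌈·⌉ = 2661

116, 266, 416, 565, 715, 865, 1014, 1164, 1314, 1463, 1613, 1763, 1912, 2062, 2212, 2361, 2511, 2661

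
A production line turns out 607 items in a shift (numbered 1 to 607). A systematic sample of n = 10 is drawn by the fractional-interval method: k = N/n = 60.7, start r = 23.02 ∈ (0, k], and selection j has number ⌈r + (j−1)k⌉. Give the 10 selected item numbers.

24, 84, 145, 206, 266, 327, 388, 448, 509, 570

j=1: r + 0k = 23.02 → ⌈·⌉ = 24
j=2: r + 1k = 83.72 → ⌈·⌉ = 84
j=3: r + 2k = 144.42 → ⌈·⌉ = 145
j=4: r + 3k = 205.12 → ⌈·⌉ = 206
j=5: r + 4k = 265.82 → ⌈·⌉ = 266
j=6: r + 5k = 326.52 → ⌈·⌉ = 327
j=7: r + 6k = 387.22 → ⌈·⌉ = 388
j=8: r + 7k = 447.92 → ⌈·⌉ = 448
j=9: r + 8k = 508.62 → ⌈·⌉ = 509
j=10: r + 9k = 569.32 → ⌈·⌉ = 570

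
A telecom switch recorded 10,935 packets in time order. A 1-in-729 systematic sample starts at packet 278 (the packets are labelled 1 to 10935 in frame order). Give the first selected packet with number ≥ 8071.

k = 729
Steps past start: ⌈(8071 − 278)/729⌉ = ⌈7793/729⌉ = 11
Selected packet: 278 + 11×729 = 8297

8297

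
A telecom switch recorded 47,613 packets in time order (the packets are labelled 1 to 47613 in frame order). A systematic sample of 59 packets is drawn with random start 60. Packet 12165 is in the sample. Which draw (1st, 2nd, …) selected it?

16

k = 47613/59 = 807
position = (12165 − 60)/807 + 1 = 12105/807 + 1 = 15 + 1 = 16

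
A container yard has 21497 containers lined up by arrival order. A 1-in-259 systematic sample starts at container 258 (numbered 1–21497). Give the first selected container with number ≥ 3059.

k = 259
Steps past start: ⌈(3059 − 258)/259⌉ = ⌈2801/259⌉ = 11
Selected container: 258 + 11×259 = 3107

3107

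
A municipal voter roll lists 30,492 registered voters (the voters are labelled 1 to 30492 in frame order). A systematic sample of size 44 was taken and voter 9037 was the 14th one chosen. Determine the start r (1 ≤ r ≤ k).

k = 30492/44 = 693
r = 9037 − (14−1)×693 = 9037 − 9009 = 28

28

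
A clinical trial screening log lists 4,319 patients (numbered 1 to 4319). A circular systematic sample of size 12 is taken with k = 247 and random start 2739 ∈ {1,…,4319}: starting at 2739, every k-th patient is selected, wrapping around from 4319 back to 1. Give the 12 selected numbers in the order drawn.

Selection 1: 2739
Selection 2: 2739 + 247 = 2986
Selection 3: 2986 + 247 = 3233
Selection 4: 3233 + 247 = 3480
Selection 5: 3480 + 247 = 3727
Selection 6: 3727 + 247 = 3974
Selection 7: 3974 + 247 = 4221
Selection 8: 4221 + 247 = 4468 → 4468 − 4319 = 149
Selection 9: 149 + 247 = 396
Selection 10: 396 + 247 = 643
Selection 11: 643 + 247 = 890
Selection 12: 890 + 247 = 1137

2739, 2986, 3233, 3480, 3727, 3974, 4221, 149, 396, 643, 890, 1137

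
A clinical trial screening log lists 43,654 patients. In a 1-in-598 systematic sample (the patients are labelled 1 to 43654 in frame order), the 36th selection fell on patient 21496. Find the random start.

k = 598
r = 21496 − (36−1)×598 = 21496 − 20930 = 566

566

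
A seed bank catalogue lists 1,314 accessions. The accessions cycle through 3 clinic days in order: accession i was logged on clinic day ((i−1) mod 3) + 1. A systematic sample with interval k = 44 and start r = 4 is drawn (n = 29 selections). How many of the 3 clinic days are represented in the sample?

3

Consecutive selections differ by k = 44, so their clinic day numbers differ by 44 mod 3 = 2.
gcd(44, 3) = 1, so the sample visits 3/1 = 3 distinct residues mod 3.
Start 4 is clinic day 1; the clinic days hit are 1, 2, 3.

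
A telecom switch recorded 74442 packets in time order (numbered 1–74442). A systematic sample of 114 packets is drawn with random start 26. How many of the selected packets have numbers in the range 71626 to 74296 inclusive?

k = 74442/114 = 653
First selection ≥ 71626: 26 + ⌈(71626−26)/653⌉·653 = 26 + 110×653 = 71856
Last selection ≤ 74296: 26 + ⌊(74296−26)/653⌋·653 = 26 + 113×653 = 73815
Count = 113 − 110 + 1 = 4

4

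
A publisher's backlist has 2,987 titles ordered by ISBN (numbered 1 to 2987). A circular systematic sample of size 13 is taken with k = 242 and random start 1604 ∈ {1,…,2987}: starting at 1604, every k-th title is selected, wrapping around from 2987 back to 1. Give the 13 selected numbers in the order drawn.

Selection 1: 1604
Selection 2: 1604 + 242 = 1846
Selection 3: 1846 + 242 = 2088
Selection 4: 2088 + 242 = 2330
Selection 5: 2330 + 242 = 2572
Selection 6: 2572 + 242 = 2814
Selection 7: 2814 + 242 = 3056 → 3056 − 2987 = 69
Selection 8: 69 + 242 = 311
Selection 9: 311 + 242 = 553
Selection 10: 553 + 242 = 795
Selection 11: 795 + 242 = 1037
Selection 12: 1037 + 242 = 1279
Selection 13: 1279 + 242 = 1521

1604, 1846, 2088, 2330, 2572, 2814, 69, 311, 553, 795, 1037, 1279, 1521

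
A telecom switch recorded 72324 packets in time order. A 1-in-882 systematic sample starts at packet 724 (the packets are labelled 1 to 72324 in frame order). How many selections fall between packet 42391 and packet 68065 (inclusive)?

29

k = 882
First selection ≥ 42391: 724 + ⌈(42391−724)/882⌉·882 = 724 + 48×882 = 43060
Last selection ≤ 68065: 724 + ⌊(68065−724)/882⌋·882 = 724 + 76×882 = 67756
Count = 76 − 48 + 1 = 29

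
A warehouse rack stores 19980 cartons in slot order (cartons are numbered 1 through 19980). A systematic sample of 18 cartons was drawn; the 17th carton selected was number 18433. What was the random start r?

k = 19980/18 = 1110
r = 18433 − (17−1)×1110 = 18433 − 17760 = 673

673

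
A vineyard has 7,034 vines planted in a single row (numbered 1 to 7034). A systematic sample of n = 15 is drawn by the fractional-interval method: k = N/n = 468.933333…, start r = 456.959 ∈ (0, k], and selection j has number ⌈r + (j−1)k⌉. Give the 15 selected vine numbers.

457, 926, 1395, 1864, 2333, 2802, 3271, 3740, 4209, 4678, 5147, 5616, 6085, 6554, 7023

j=1: r + 0k = 456.959 → ⌈·⌉ = 457
j=2: r + 1k = 925.892333… → ⌈·⌉ = 926
j=3: r + 2k = 1394.825666… → ⌈·⌉ = 1395
j=4: r + 3k = 1863.759 → ⌈·⌉ = 1864
j=5: r + 4k = 2332.692333… → ⌈·⌉ = 2333
j=6: r + 5k = 2801.625666… → ⌈·⌉ = 2802
j=7: r + 6k = 3270.559 → ⌈·⌉ = 3271
j=8: r + 7k = 3739.492333… → ⌈·⌉ = 3740
j=9: r + 8k = 4208.425666… → ⌈·⌉ = 4209
j=10: r + 9k = 4677.359 → ⌈·⌉ = 4678
j=11: r + 10k = 5146.292333… → ⌈·⌉ = 5147
j=12: r + 11k = 5615.225666… → ⌈·⌉ = 5616
j=13: r + 12k = 6084.159 → ⌈·⌉ = 6085
j=14: r + 13k = 6553.092333… → ⌈·⌉ = 6554
j=15: r + 14k = 7022.025666… → ⌈·⌉ = 7023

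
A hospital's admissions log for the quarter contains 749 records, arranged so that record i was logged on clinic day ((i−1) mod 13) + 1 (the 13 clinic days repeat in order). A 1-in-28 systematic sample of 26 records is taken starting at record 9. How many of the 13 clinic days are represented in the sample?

13

Consecutive selections differ by k = 28, so their clinic day numbers differ by 28 mod 13 = 2.
gcd(28, 13) = 1, so the sample visits 13/1 = 13 distinct residues mod 13.
Start 9 is clinic day 9; the clinic days hit are 1, 2, 3, 4, 5, 6, 7, 8, 9, 10, 11, 12, 13.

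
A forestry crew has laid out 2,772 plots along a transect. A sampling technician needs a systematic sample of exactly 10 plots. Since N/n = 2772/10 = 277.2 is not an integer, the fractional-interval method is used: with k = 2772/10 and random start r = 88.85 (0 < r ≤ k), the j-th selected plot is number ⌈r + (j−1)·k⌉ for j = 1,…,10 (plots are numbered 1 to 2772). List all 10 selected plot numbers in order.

89, 367, 644, 921, 1198, 1475, 1753, 2030, 2307, 2584

j=1: r + 0k = 88.85 → ⌈·⌉ = 89
j=2: r + 1k = 366.05 → ⌈·⌉ = 367
j=3: r + 2k = 643.25 → ⌈·⌉ = 644
j=4: r + 3k = 920.45 → ⌈·⌉ = 921
j=5: r + 4k = 1197.65 → ⌈·⌉ = 1198
j=6: r + 5k = 1474.85 → ⌈·⌉ = 1475
j=7: r + 6k = 1752.05 → ⌈·⌉ = 1753
j=8: r + 7k = 2029.25 → ⌈·⌉ = 2030
j=9: r + 8k = 2306.45 → ⌈·⌉ = 2307
j=10: r + 9k = 2583.65 → ⌈·⌉ = 2584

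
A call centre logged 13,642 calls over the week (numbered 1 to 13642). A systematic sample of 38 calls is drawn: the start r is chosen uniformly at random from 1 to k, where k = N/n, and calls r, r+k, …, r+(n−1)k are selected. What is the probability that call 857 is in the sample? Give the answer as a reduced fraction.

k = 13642/38 = 359.
Call 857 is selected iff r ≡ 857 (mod 359); exactly one such r in {1,…,359}.
Inclusion probability = 1/359.

1/359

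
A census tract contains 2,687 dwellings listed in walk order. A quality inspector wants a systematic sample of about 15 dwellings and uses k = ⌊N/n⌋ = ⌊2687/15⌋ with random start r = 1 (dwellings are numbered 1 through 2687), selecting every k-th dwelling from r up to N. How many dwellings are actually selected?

16

k = ⌊2687/15⌋ = 179
Achieved size = ⌊(2687 − 1)/179⌋ + 1 = ⌊2686/179⌋ + 1 = 15 + 1 = 16
(last selection: 1 + 15×179 = 2686 ≤ 2687; next would be 2865 > 2687)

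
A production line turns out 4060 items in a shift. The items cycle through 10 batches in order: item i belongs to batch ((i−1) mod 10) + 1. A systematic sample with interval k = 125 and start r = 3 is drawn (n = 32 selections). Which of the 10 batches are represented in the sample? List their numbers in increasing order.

Consecutive selections differ by k = 125, so their batch numbers differ by 125 mod 10 = 5.
gcd(125, 10) = 5, so the sample visits 10/5 = 2 distinct residues mod 10.
Start 3 is batch 3; the batches hit are 3, 8.

3, 8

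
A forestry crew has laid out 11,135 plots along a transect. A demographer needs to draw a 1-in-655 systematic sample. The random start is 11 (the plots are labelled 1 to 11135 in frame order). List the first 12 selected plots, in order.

11, 666, 1321, 1976, 2631, 3286, 3941, 4596, 5251, 5906, 6561, 7216

plot 1: 11
plot 2: 11 + 655 = 666
plot 3: 666 + 655 = 1321
plot 4: 1321 + 655 = 1976
plot 5: 1976 + 655 = 2631
plot 6: 2631 + 655 = 3286
plot 7: 3286 + 655 = 3941
plot 8: 3941 + 655 = 4596
plot 9: 4596 + 655 = 5251
plot 10: 5251 + 655 = 5906
plot 11: 5906 + 655 = 6561
plot 12: 6561 + 655 = 7216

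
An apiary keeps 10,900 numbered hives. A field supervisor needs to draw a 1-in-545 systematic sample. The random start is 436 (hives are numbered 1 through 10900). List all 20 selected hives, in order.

hive 1: 436
hive 2: 436 + 545 = 981
hive 3: 981 + 545 = 1526
hive 4: 1526 + 545 = 2071
hive 5: 2071 + 545 = 2616
hive 6: 2616 + 545 = 3161
hive 7: 3161 + 545 = 3706
hive 8: 3706 + 545 = 4251
hive 9: 4251 + 545 = 4796
hive 10: 4796 + 545 = 5341
hive 11: 5341 + 545 = 5886
hive 12: 5886 + 545 = 6431
hive 13: 6431 + 545 = 6976
hive 14: 6976 + 545 = 7521
hive 15: 7521 + 545 = 8066
hive 16: 8066 + 545 = 8611
hive 17: 8611 + 545 = 9156
hive 18: 9156 + 545 = 9701
hive 19: 9701 + 545 = 10246
hive 20: 10246 + 545 = 10791

436, 981, 1526, 2071, 2616, 3161, 3706, 4251, 4796, 5341, 5886, 6431, 6976, 7521, 8066, 8611, 9156, 9701, 10246, 10791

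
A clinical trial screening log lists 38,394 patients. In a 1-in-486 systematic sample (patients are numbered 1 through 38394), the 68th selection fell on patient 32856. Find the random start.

294

k = 486
r = 32856 − (68−1)×486 = 32856 − 32562 = 294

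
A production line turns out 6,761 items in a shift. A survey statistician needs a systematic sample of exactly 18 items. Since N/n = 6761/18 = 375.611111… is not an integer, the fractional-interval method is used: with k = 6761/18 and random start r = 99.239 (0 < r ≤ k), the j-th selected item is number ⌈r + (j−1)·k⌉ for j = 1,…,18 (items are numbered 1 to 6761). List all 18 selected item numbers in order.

j=1: r + 0k = 99.239 → ⌈·⌉ = 100
j=2: r + 1k = 474.850111… → ⌈·⌉ = 475
j=3: r + 2k = 850.461222… → ⌈·⌉ = 851
j=4: r + 3k = 1226.072333… → ⌈·⌉ = 1227
j=5: r + 4k = 1601.683444… → ⌈·⌉ = 1602
j=6: r + 5k = 1977.294555… → ⌈·⌉ = 1978
j=7: r + 6k = 2352.905666… → ⌈·⌉ = 2353
j=8: r + 7k = 2728.516777… → ⌈·⌉ = 2729
j=9: r + 8k = 3104.127888… → ⌈·⌉ = 3105
j=10: r + 9k = 3479.739 → ⌈·⌉ = 3480
j=11: r + 10k = 3855.350111… → ⌈·⌉ = 3856
j=12: r + 11k = 4230.961222… → ⌈·⌉ = 4231
j=13: r + 12k = 4606.572333… → ⌈·⌉ = 4607
j=14: r + 13k = 4982.183444… → ⌈·⌉ = 4983
j=15: r + 14k = 5357.794555… → ⌈·⌉ = 5358
j=16: r + 15k = 5733.405666… → ⌈·⌉ = 5734
j=17: r + 16k = 6109.016777… → ⌈·⌉ = 6110
j=18: r + 17k = 6484.627888… → ⌈·⌉ = 6485

100, 475, 851, 1227, 1602, 1978, 2353, 2729, 3105, 3480, 3856, 4231, 4607, 4983, 5358, 5734, 6110, 6485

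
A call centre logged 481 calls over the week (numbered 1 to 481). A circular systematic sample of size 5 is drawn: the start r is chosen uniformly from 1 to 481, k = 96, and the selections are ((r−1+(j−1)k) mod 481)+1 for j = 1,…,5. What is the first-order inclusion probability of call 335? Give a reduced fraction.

For each position j, as r ranges over 1…481 the j-th selection hits every call exactly once, so call 335 is selected for exactly 5 of the 481 starts.
Inclusion probability = 5/481.

5/481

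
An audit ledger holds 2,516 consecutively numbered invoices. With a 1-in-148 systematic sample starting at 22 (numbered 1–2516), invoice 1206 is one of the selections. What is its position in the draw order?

9

k = 148
position = (1206 − 22)/148 + 1 = 1184/148 + 1 = 8 + 1 = 9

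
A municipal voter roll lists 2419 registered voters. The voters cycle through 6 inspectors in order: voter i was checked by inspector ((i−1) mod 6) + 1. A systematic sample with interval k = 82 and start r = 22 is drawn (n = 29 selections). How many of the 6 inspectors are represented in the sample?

3

Consecutive selections differ by k = 82, so their inspector numbers differ by 82 mod 6 = 4.
gcd(82, 6) = 2, so the sample visits 6/2 = 3 distinct residues mod 6.
Start 22 is inspector 4; the inspectors hit are 2, 4, 6.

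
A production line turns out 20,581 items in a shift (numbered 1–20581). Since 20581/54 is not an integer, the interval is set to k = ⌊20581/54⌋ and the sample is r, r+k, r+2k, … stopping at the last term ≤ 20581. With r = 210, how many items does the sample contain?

54

k = ⌊20581/54⌋ = 381
Achieved size = ⌊(20581 − 210)/381⌋ + 1 = ⌊20371/381⌋ + 1 = 53 + 1 = 54
(last selection: 210 + 53×381 = 20403 ≤ 20581; next would be 20784 > 20581)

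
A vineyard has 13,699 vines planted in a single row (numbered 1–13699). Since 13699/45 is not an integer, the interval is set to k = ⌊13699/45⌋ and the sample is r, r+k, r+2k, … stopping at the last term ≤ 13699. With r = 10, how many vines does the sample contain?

k = ⌊13699/45⌋ = 304
Achieved size = ⌊(13699 − 10)/304⌋ + 1 = ⌊13689/304⌋ + 1 = 45 + 1 = 46
(last selection: 10 + 45×304 = 13690 ≤ 13699; next would be 13994 > 13699)

46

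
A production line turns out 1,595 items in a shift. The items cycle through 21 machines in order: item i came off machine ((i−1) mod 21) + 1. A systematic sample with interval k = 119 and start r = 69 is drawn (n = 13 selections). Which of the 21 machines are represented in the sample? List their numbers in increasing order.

Consecutive selections differ by k = 119, so their machine numbers differ by 119 mod 21 = 14.
gcd(119, 21) = 7, so the sample visits 21/7 = 3 distinct residues mod 21.
Start 69 is machine 6; the machines hit are 6, 13, 20.

6, 13, 20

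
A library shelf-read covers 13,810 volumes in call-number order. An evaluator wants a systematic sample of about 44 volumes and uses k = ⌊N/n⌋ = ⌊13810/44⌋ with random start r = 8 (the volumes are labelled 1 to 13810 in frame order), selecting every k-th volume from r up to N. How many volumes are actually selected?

k = ⌊13810/44⌋ = 313
Achieved size = ⌊(13810 − 8)/313⌋ + 1 = ⌊13802/313⌋ + 1 = 44 + 1 = 45
(last selection: 8 + 44×313 = 13780 ≤ 13810; next would be 14093 > 13810)

45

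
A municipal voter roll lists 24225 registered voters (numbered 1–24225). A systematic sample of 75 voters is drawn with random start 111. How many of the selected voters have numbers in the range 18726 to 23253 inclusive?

14

k = 24225/75 = 323
First selection ≥ 18726: 111 + ⌈(18726−111)/323⌉·323 = 111 + 58×323 = 18845
Last selection ≤ 23253: 111 + ⌊(23253−111)/323⌋·323 = 111 + 71×323 = 23044
Count = 71 − 58 + 1 = 14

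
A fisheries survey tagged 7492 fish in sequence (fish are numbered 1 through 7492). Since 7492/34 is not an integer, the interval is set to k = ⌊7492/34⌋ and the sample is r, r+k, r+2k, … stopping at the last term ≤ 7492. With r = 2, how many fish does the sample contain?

35

k = ⌊7492/34⌋ = 220
Achieved size = ⌊(7492 − 2)/220⌋ + 1 = ⌊7490/220⌋ + 1 = 34 + 1 = 35
(last selection: 2 + 34×220 = 7482 ≤ 7492; next would be 7702 > 7492)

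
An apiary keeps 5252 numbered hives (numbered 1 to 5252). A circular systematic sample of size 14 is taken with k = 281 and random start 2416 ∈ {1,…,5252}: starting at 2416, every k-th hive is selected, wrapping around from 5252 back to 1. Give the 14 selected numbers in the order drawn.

2416, 2697, 2978, 3259, 3540, 3821, 4102, 4383, 4664, 4945, 5226, 255, 536, 817

Selection 1: 2416
Selection 2: 2416 + 281 = 2697
Selection 3: 2697 + 281 = 2978
Selection 4: 2978 + 281 = 3259
Selection 5: 3259 + 281 = 3540
Selection 6: 3540 + 281 = 3821
Selection 7: 3821 + 281 = 4102
Selection 8: 4102 + 281 = 4383
Selection 9: 4383 + 281 = 4664
Selection 10: 4664 + 281 = 4945
Selection 11: 4945 + 281 = 5226
Selection 12: 5226 + 281 = 5507 → 5507 − 5252 = 255
Selection 13: 255 + 281 = 536
Selection 14: 536 + 281 = 817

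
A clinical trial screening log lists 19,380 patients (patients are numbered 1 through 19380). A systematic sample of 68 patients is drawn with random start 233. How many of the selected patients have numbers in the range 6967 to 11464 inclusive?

k = 19380/68 = 285
First selection ≥ 6967: 233 + ⌈(6967−233)/285⌉·285 = 233 + 24×285 = 7073
Last selection ≤ 11464: 233 + ⌊(11464−233)/285⌋·285 = 233 + 39×285 = 11348
Count = 39 − 24 + 1 = 16

16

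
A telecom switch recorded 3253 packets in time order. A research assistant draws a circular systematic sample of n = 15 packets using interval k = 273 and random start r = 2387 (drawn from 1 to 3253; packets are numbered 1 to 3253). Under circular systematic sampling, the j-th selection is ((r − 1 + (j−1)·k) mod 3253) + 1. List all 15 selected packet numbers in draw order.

Selection 1: 2387
Selection 2: 2387 + 273 = 2660
Selection 3: 2660 + 273 = 2933
Selection 4: 2933 + 273 = 3206
Selection 5: 3206 + 273 = 3479 → 3479 − 3253 = 226
Selection 6: 226 + 273 = 499
Selection 7: 499 + 273 = 772
Selection 8: 772 + 273 = 1045
Selection 9: 1045 + 273 = 1318
Selection 10: 1318 + 273 = 1591
Selection 11: 1591 + 273 = 1864
Selection 12: 1864 + 273 = 2137
Selection 13: 2137 + 273 = 2410
Selection 14: 2410 + 273 = 2683
Selection 15: 2683 + 273 = 2956

2387, 2660, 2933, 3206, 226, 499, 772, 1045, 1318, 1591, 1864, 2137, 2410, 2683, 2956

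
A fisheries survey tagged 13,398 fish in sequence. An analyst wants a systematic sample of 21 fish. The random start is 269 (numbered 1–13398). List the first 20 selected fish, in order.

269, 907, 1545, 2183, 2821, 3459, 4097, 4735, 5373, 6011, 6649, 7287, 7925, 8563, 9201, 9839, 10477, 11115, 11753, 12391

k = N/n = 13398/21 = 638
fish 1: 269
fish 2: 269 + 638 = 907
fish 3: 907 + 638 = 1545
fish 4: 1545 + 638 = 2183
fish 5: 2183 + 638 = 2821
fish 6: 2821 + 638 = 3459
fish 7: 3459 + 638 = 4097
fish 8: 4097 + 638 = 4735
fish 9: 4735 + 638 = 5373
fish 10: 5373 + 638 = 6011
fish 11: 6011 + 638 = 6649
fish 12: 6649 + 638 = 7287
fish 13: 7287 + 638 = 7925
fish 14: 7925 + 638 = 8563
fish 15: 8563 + 638 = 9201
fish 16: 9201 + 638 = 9839
fish 17: 9839 + 638 = 10477
fish 18: 10477 + 638 = 11115
fish 19: 11115 + 638 = 11753
fish 20: 11753 + 638 = 12391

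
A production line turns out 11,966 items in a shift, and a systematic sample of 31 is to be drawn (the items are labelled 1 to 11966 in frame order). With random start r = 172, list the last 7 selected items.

9436, 9822, 10208, 10594, 10980, 11366, 11752

k = N/n = 11966/31 = 386
25th selection = 172 + 24×386 = 9436
26th: 9436 + 386 = 9822
27th: 9822 + 386 = 10208
28th: 10208 + 386 = 10594
29th: 10594 + 386 = 10980
30th: 10980 + 386 = 11366
31st: 11366 + 386 = 11752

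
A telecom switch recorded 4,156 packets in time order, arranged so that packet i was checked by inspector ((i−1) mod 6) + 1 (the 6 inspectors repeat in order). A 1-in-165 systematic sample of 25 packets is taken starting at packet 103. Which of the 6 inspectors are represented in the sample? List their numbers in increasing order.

Consecutive selections differ by k = 165, so their inspector numbers differ by 165 mod 6 = 3.
gcd(165, 6) = 3, so the sample visits 6/3 = 2 distinct residues mod 6.
Start 103 is inspector 1; the inspectors hit are 1, 4.

1, 4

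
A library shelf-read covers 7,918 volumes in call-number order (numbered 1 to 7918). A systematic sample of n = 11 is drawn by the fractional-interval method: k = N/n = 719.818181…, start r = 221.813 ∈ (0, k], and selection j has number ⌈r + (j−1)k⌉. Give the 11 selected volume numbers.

222, 942, 1662, 2382, 3102, 3821, 4541, 5261, 5981, 6701, 7420

j=1: r + 0k = 221.813 → ⌈·⌉ = 222
j=2: r + 1k = 941.631181… → ⌈·⌉ = 942
j=3: r + 2k = 1661.449363… → ⌈·⌉ = 1662
j=4: r + 3k = 2381.267545… → ⌈·⌉ = 2382
j=5: r + 4k = 3101.085727… → ⌈·⌉ = 3102
j=6: r + 5k = 3820.903909… → ⌈·⌉ = 3821
j=7: r + 6k = 4540.722090… → ⌈·⌉ = 4541
j=8: r + 7k = 5260.540272… → ⌈·⌉ = 5261
j=9: r + 8k = 5980.358454… → ⌈·⌉ = 5981
j=10: r + 9k = 6700.176636… → ⌈·⌉ = 6701
j=11: r + 10k = 7419.994818… → ⌈·⌉ = 7420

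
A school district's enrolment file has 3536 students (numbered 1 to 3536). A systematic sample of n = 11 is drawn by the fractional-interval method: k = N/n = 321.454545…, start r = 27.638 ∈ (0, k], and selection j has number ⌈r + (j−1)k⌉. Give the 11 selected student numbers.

28, 350, 671, 993, 1314, 1635, 1957, 2278, 2600, 2921, 3243

j=1: r + 0k = 27.638 → ⌈·⌉ = 28
j=2: r + 1k = 349.092545… → ⌈·⌉ = 350
j=3: r + 2k = 670.547090… → ⌈·⌉ = 671
j=4: r + 3k = 992.001636… → ⌈·⌉ = 993
j=5: r + 4k = 1313.456181… → ⌈·⌉ = 1314
j=6: r + 5k = 1634.910727… → ⌈·⌉ = 1635
j=7: r + 6k = 1956.365272… → ⌈·⌉ = 1957
j=8: r + 7k = 2277.819818… → ⌈·⌉ = 2278
j=9: r + 8k = 2599.274363… → ⌈·⌉ = 2600
j=10: r + 9k = 2920.728909… → ⌈·⌉ = 2921
j=11: r + 10k = 3242.183454… → ⌈·⌉ = 3243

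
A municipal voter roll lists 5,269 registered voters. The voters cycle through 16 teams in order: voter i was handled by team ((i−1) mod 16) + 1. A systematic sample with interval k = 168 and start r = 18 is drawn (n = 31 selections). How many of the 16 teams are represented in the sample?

Consecutive selections differ by k = 168, so their team numbers differ by 168 mod 16 = 8.
gcd(168, 16) = 8, so the sample visits 16/8 = 2 distinct residues mod 16.
Start 18 is team 2; the teams hit are 2, 10.

2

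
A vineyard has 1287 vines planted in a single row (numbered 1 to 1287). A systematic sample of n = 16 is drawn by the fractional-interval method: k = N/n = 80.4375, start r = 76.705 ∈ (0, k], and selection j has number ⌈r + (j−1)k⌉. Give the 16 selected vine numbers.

j=1: r + 0k = 76.705 → ⌈·⌉ = 77
j=2: r + 1k = 157.1425 → ⌈·⌉ = 158
j=3: r + 2k = 237.58 → ⌈·⌉ = 238
j=4: r + 3k = 318.0175 → ⌈·⌉ = 319
j=5: r + 4k = 398.455 → ⌈·⌉ = 399
j=6: r + 5k = 478.8925 → ⌈·⌉ = 479
j=7: r + 6k = 559.33 → ⌈·⌉ = 560
j=8: r + 7k = 639.7675 → ⌈·⌉ = 640
j=9: r + 8k = 720.205 → ⌈·⌉ = 721
j=10: r + 9k = 800.6425 → ⌈·⌉ = 801
j=11: r + 10k = 881.08 → ⌈·⌉ = 882
j=12: r + 11k = 961.5175 → ⌈·⌉ = 962
j=13: r + 12k = 1041.955 → ⌈·⌉ = 1042
j=14: r + 13k = 1122.3925 → ⌈·⌉ = 1123
j=15: r + 14k = 1202.83 → ⌈·⌉ = 1203
j=16: r + 15k = 1283.2675 → ⌈·⌉ = 1284

77, 158, 238, 319, 399, 479, 560, 640, 721, 801, 882, 962, 1042, 1123, 1203, 1284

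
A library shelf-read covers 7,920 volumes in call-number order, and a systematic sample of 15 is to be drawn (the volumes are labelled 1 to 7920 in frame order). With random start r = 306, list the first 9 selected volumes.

k = N/n = 7920/15 = 528
volume 1: 306
volume 2: 306 + 528 = 834
volume 3: 834 + 528 = 1362
volume 4: 1362 + 528 = 1890
volume 5: 1890 + 528 = 2418
volume 6: 2418 + 528 = 2946
volume 7: 2946 + 528 = 3474
volume 8: 3474 + 528 = 4002
volume 9: 4002 + 528 = 4530

306, 834, 1362, 1890, 2418, 2946, 3474, 4002, 4530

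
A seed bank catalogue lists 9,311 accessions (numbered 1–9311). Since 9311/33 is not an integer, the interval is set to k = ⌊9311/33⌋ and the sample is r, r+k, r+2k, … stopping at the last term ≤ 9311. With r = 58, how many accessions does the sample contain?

33

k = ⌊9311/33⌋ = 282
Achieved size = ⌊(9311 − 58)/282⌋ + 1 = ⌊9253/282⌋ + 1 = 32 + 1 = 33
(last selection: 58 + 32×282 = 9082 ≤ 9311; next would be 9364 > 9311)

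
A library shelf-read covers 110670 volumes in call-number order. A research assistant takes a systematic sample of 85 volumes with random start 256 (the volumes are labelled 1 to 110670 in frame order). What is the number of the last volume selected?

k = 110670/85 = 1302
85th selection = r + (85−1)·k = 256 + 84×1302 = 256 + 109368 = 109624

109624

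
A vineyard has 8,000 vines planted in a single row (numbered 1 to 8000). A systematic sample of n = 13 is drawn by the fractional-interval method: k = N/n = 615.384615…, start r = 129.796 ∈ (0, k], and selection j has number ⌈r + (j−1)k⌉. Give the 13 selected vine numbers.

j=1: r + 0k = 129.796 → ⌈·⌉ = 130
j=2: r + 1k = 745.180615… → ⌈·⌉ = 746
j=3: r + 2k = 1360.565230… → ⌈·⌉ = 1361
j=4: r + 3k = 1975.949846… → ⌈·⌉ = 1976
j=5: r + 4k = 2591.334461… → ⌈·⌉ = 2592
j=6: r + 5k = 3206.719076… → ⌈·⌉ = 3207
j=7: r + 6k = 3822.103692… → ⌈·⌉ = 3823
j=8: r + 7k = 4437.488307… → ⌈·⌉ = 4438
j=9: r + 8k = 5052.872923… → ⌈·⌉ = 5053
j=10: r + 9k = 5668.257538… → ⌈·⌉ = 5669
j=11: r + 10k = 6283.642153… → ⌈·⌉ = 6284
j=12: r + 11k = 6899.026769… → ⌈·⌉ = 6900
j=13: r + 12k = 7514.411384… → ⌈·⌉ = 7515

130, 746, 1361, 1976, 2592, 3207, 3823, 4438, 5053, 5669, 6284, 6900, 7515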